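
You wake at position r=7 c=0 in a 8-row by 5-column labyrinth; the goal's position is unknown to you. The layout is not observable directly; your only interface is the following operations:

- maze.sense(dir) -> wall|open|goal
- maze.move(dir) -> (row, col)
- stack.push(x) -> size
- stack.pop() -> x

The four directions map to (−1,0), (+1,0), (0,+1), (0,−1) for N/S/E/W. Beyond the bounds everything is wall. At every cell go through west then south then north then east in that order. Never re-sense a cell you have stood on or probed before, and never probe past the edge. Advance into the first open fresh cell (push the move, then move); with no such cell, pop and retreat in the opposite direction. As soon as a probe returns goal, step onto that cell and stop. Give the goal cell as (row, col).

→ sense(north)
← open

→ push(north)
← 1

→ move(north)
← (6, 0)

→ sense(north)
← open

→ push(north)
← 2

→ move(north)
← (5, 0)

→ sense(north)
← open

→ push(north)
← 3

→ move(north)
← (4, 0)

→ sense(north)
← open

→ push(north)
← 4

→ move(north)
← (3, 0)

→ sense(north)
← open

→ push(north)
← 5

→ move(north)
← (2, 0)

→ sense(north)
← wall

→ sense(east)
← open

→ push(east)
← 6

→ move(east)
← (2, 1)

→ sense(south)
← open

→ push(south)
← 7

→ move(south)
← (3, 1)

→ sense(south)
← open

→ push(south)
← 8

→ move(south)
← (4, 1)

→ sense(south)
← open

→ push(south)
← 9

→ move(south)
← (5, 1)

→ sense(south)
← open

→ push(south)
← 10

→ move(south)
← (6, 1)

→ sense(south)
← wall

→ sense(east)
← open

→ push(east)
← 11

→ move(east)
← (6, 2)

→ sense(south)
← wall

→ sense(north)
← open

→ push(north)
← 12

→ move(north)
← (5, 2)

→ sense(north)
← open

→ push(north)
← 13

→ move(north)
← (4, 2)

→ sense(north)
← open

→ push(north)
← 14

→ move(north)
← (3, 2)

→ sense(north)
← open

→ push(north)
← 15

→ move(north)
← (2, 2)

→ sense(north)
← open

→ push(north)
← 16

→ move(north)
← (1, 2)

→ sense(west)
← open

→ push(west)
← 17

→ move(west)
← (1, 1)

→ sense(north)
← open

→ push(north)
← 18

→ move(north)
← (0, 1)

→ sense(west)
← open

→ push(west)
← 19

→ move(west)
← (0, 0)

→ pop()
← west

→ move(east)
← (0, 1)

→ sense(east)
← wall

→ pop()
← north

→ move(south)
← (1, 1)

→ pop()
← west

→ move(east)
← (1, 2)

→ sense(east)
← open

→ push(east)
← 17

→ move(east)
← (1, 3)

→ sense(south)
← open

→ push(south)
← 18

→ move(south)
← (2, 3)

→ sense(south)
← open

→ push(south)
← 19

→ move(south)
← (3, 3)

→ sense(south)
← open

→ push(south)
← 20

→ move(south)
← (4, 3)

→ sense(south)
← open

→ push(south)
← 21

→ move(south)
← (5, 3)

→ sense(south)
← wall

→ sense(east)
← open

→ push(east)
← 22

→ move(east)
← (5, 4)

→ sense(south)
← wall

→ sense(north)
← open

→ push(north)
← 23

→ move(north)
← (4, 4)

→ sense(north)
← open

→ push(north)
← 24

→ move(north)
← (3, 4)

→ sense(north)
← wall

→ pop()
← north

→ move(south)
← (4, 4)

→ pop()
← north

→ move(south)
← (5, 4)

→ pop()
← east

→ move(west)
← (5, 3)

→ pop()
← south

→ move(north)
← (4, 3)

→ pop()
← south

→ move(north)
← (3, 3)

→ pop()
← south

→ move(north)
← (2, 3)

→ pop()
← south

→ move(north)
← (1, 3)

→ sense(north)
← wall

→ sense(east)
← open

→ push(east)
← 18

→ move(east)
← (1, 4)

→ sense(north)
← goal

→ move(north)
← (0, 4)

Answer: (0, 4)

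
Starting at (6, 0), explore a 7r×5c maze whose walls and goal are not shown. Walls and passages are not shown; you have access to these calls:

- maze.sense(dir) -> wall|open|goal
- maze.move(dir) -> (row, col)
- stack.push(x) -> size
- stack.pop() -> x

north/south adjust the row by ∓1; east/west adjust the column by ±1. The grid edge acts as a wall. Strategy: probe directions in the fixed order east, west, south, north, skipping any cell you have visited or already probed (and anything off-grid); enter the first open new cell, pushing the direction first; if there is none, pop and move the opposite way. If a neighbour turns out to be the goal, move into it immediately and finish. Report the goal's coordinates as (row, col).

% 1. maze.sense(dir='east') => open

% 2. stack.push(x='east') => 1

% 3. maze.move(dir='east') => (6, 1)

% 4. maze.sense(dir='east') => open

% 5. stack.push(x='east') => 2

% 6. maze.move(dir='east') => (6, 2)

% 7. maze.sense(dir='east') => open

% 8. stack.push(x='east') => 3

% 9. maze.move(dir='east') => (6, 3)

% 10. maze.sense(dir='east') => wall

% 11. maze.sense(dir='north') => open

% 12. stack.push(x='north') => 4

% 13. maze.move(dir='north') => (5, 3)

% 14. maze.sense(dir='east') => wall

% 15. maze.sense(dir='west') => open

% 16. stack.push(x='west') => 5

% 17. maze.move(dir='west') => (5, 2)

% 18. maze.sense(dir='west') => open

% 19. stack.push(x='west') => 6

% 20. maze.move(dir='west') => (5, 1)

% 21. maze.sense(dir='west') => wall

% 22. maze.sense(dir='north') => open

% 23. stack.push(x='north') => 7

% 24. maze.move(dir='north') => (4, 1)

% 25. maze.sense(dir='east') => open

% 26. stack.push(x='east') => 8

% 27. maze.move(dir='east') => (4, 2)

% 28. maze.sense(dir='east') => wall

% 29. maze.sense(dir='north') => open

% 30. stack.push(x='north') => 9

% 31. maze.move(dir='north') => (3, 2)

% 32. maze.sense(dir='east') => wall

% 33. maze.sense(dir='west') => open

% 34. stack.push(x='west') => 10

% 35. maze.move(dir='west') => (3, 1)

% 36. maze.sense(dir='west') => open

% 37. stack.push(x='west') => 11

% 38. maze.move(dir='west') => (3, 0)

% 39. maze.sense(dir='south') => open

% 40. stack.push(x='south') => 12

% 41. maze.move(dir='south') => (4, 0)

% 42. stack.pop() => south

% 43. maze.move(dir='north') => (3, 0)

% 44. maze.sense(dir='north') => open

% 45. stack.push(x='north') => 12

% 46. maze.move(dir='north') => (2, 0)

% 47. maze.sense(dir='east') => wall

% 48. maze.sense(dir='north') => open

% 49. stack.push(x='north') => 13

% 50. maze.move(dir='north') => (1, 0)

% 51. maze.sense(dir='east') => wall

% 52. maze.sense(dir='north') => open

% 53. stack.push(x='north') => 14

% 54. maze.move(dir='north') => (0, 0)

% 55. maze.sense(dir='east') => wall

% 56. stack.pop() => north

% 57. maze.move(dir='south') => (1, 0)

% 58. stack.pop() => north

% 59. maze.move(dir='south') => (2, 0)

% 60. stack.pop() => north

% 61. maze.move(dir='south') => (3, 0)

% 62. stack.pop() => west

% 63. maze.move(dir='east') => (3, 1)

% 64. stack.pop() => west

% 65. maze.move(dir='east') => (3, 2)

% 66. maze.sense(dir='north') => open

% 67. stack.push(x='north') => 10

% 68. maze.move(dir='north') => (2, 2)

% 69. maze.sense(dir='east') => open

% 70. stack.push(x='east') => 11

% 71. maze.move(dir='east') => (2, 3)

% 72. maze.sense(dir='east') => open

% 73. stack.push(x='east') => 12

% 74. maze.move(dir='east') => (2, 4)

% 75. maze.sense(dir='south') => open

% 76. stack.push(x='south') => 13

% 77. maze.move(dir='south') => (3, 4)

% 78. maze.sense(dir='south') => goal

% 79. maze.move(dir='south') => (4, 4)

Answer: (4, 4)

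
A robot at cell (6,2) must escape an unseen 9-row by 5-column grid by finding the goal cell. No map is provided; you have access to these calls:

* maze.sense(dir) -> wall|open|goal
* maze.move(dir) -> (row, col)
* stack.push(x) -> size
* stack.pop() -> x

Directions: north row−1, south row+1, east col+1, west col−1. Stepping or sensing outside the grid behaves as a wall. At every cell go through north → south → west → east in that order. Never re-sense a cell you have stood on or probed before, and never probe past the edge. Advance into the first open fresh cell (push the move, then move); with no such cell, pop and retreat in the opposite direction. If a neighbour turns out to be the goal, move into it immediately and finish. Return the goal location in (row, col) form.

Action: maze.sense[dir=north]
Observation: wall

Action: maze.sense[dir=south]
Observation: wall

Action: maze.sense[dir=west]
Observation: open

Action: stack.push[x=west]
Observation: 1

Action: maze.move[dir=west]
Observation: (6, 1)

Action: maze.sense[dir=north]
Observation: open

Action: stack.push[x=north]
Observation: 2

Action: maze.move[dir=north]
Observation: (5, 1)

Action: maze.sense[dir=north]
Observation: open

Action: stack.push[x=north]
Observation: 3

Action: maze.move[dir=north]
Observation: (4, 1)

Action: maze.sense[dir=north]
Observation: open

Action: stack.push[x=north]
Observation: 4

Action: maze.move[dir=north]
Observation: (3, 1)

Action: maze.sense[dir=north]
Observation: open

Action: stack.push[x=north]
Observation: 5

Action: maze.move[dir=north]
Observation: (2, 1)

Action: maze.sense[dir=north]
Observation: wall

Action: maze.sense[dir=west]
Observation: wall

Action: maze.sense[dir=east]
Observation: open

Action: stack.push[x=east]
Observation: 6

Action: maze.move[dir=east]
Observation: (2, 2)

Action: maze.sense[dir=north]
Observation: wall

Action: maze.sense[dir=south]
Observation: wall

Action: maze.sense[dir=east]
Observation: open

Action: stack.push[x=east]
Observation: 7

Action: maze.move[dir=east]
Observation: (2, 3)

Action: maze.sense[dir=north]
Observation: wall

Action: maze.sense[dir=south]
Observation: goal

Action: maze.move[dir=south]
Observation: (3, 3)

Answer: (3, 3)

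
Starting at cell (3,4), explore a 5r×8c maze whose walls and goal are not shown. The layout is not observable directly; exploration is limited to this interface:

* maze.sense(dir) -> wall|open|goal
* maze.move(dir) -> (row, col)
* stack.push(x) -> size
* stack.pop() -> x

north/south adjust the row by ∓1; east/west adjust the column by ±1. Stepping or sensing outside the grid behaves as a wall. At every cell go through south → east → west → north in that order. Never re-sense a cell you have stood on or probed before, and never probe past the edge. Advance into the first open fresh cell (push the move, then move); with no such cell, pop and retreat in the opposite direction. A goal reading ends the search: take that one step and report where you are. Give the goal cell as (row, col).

==> maze.sense(dir: south)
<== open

==> stack.push(x: south)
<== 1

==> maze.move(dir: south)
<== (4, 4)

==> maze.sense(dir: east)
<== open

==> stack.push(x: east)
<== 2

==> maze.move(dir: east)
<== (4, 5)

==> maze.sense(dir: east)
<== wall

==> maze.sense(dir: north)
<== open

==> stack.push(x: north)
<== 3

==> maze.move(dir: north)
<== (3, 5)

==> maze.sense(dir: east)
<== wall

==> maze.sense(dir: north)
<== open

==> stack.push(x: north)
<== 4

==> maze.move(dir: north)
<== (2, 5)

==> maze.sense(dir: east)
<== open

==> stack.push(x: east)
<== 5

==> maze.move(dir: east)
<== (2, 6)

==> maze.sense(dir: east)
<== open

==> stack.push(x: east)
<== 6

==> maze.move(dir: east)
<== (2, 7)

==> maze.sense(dir: south)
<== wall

==> maze.sense(dir: north)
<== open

==> stack.push(x: north)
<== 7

==> maze.move(dir: north)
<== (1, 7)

==> maze.sense(dir: west)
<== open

==> stack.push(x: west)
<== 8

==> maze.move(dir: west)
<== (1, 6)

==> maze.sense(dir: west)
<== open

==> stack.push(x: west)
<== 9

==> maze.move(dir: west)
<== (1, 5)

==> maze.sense(dir: west)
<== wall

==> maze.sense(dir: north)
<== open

==> stack.push(x: north)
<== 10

==> maze.move(dir: north)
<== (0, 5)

==> maze.sense(dir: east)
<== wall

==> maze.sense(dir: west)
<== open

==> stack.push(x: west)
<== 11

==> maze.move(dir: west)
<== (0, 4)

==> maze.sense(dir: west)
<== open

==> stack.push(x: west)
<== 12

==> maze.move(dir: west)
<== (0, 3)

==> maze.sense(dir: south)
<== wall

==> maze.sense(dir: west)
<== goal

==> maze.move(dir: west)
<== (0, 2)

Answer: (0, 2)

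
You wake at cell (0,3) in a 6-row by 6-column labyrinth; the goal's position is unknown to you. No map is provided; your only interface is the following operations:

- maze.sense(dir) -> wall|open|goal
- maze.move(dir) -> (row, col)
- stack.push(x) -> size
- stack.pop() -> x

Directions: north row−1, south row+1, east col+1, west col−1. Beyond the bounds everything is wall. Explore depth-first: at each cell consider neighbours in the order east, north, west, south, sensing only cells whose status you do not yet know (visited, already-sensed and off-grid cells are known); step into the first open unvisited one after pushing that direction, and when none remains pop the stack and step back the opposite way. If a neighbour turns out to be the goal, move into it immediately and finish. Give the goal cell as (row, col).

==> maze.sense(dir=east)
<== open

==> stack.push(x=east)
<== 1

==> maze.move(dir=east)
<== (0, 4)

==> maze.sense(dir=east)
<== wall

==> maze.sense(dir=south)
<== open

==> stack.push(x=south)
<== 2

==> maze.move(dir=south)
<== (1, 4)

==> maze.sense(dir=east)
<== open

==> stack.push(x=east)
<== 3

==> maze.move(dir=east)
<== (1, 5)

==> maze.sense(dir=south)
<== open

==> stack.push(x=south)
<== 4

==> maze.move(dir=south)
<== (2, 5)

==> maze.sense(dir=west)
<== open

==> stack.push(x=west)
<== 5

==> maze.move(dir=west)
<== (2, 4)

==> maze.sense(dir=west)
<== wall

==> maze.sense(dir=south)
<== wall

==> stack.pop()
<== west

==> maze.move(dir=east)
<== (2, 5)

==> maze.sense(dir=south)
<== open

==> stack.push(x=south)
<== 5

==> maze.move(dir=south)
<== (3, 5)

==> maze.sense(dir=south)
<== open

==> stack.push(x=south)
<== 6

==> maze.move(dir=south)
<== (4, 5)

==> maze.sense(dir=west)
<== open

==> stack.push(x=west)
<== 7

==> maze.move(dir=west)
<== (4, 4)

==> maze.sense(dir=west)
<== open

==> stack.push(x=west)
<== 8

==> maze.move(dir=west)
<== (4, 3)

==> maze.sense(dir=north)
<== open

==> stack.push(x=north)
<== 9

==> maze.move(dir=north)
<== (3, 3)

==> maze.sense(dir=west)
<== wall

==> stack.pop()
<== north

==> maze.move(dir=south)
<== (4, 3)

==> maze.sense(dir=west)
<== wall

==> maze.sense(dir=south)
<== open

==> stack.push(x=south)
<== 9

==> maze.move(dir=south)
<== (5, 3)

==> maze.sense(dir=east)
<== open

==> stack.push(x=east)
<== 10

==> maze.move(dir=east)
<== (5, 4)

==> maze.sense(dir=east)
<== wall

==> stack.pop()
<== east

==> maze.move(dir=west)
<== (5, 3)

==> maze.sense(dir=west)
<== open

==> stack.push(x=west)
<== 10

==> maze.move(dir=west)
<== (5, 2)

==> maze.sense(dir=west)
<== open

==> stack.push(x=west)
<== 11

==> maze.move(dir=west)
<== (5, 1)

==> maze.sense(dir=north)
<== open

==> stack.push(x=north)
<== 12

==> maze.move(dir=north)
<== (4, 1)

==> maze.sense(dir=north)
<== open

==> stack.push(x=north)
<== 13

==> maze.move(dir=north)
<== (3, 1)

==> maze.sense(dir=north)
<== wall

==> maze.sense(dir=west)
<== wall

==> stack.pop()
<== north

==> maze.move(dir=south)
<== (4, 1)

==> maze.sense(dir=west)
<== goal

==> maze.move(dir=west)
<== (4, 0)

Answer: (4, 0)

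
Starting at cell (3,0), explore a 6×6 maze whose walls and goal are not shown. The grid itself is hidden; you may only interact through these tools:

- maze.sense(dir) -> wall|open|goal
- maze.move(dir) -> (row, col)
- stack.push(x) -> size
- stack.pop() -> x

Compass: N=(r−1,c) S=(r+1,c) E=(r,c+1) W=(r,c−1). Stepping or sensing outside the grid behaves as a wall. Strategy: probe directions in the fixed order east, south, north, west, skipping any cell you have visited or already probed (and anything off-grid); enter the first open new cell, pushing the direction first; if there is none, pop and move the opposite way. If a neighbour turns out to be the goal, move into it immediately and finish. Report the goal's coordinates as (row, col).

-- maze.sense(dir=east) -> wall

-- maze.sense(dir=south) -> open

-- stack.push(x=south) -> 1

-- maze.move(dir=south) -> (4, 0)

-- maze.sense(dir=east) -> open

-- stack.push(x=east) -> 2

-- maze.move(dir=east) -> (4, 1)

-- maze.sense(dir=east) -> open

-- stack.push(x=east) -> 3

-- maze.move(dir=east) -> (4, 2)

-- maze.sense(dir=east) -> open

-- stack.push(x=east) -> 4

-- maze.move(dir=east) -> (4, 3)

-- maze.sense(dir=east) -> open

-- stack.push(x=east) -> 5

-- maze.move(dir=east) -> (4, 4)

-- maze.sense(dir=east) -> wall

-- maze.sense(dir=south) -> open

-- stack.push(x=south) -> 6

-- maze.move(dir=south) -> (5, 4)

-- maze.sense(dir=east) -> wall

-- maze.sense(dir=west) -> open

-- stack.push(x=west) -> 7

-- maze.move(dir=west) -> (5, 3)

-- maze.sense(dir=west) -> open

-- stack.push(x=west) -> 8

-- maze.move(dir=west) -> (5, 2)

-- maze.sense(dir=west) -> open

-- stack.push(x=west) -> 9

-- maze.move(dir=west) -> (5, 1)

-- maze.sense(dir=west) -> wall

-- stack.pop() -> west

-- maze.move(dir=east) -> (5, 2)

-- stack.pop() -> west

-- maze.move(dir=east) -> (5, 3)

-- stack.pop() -> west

-- maze.move(dir=east) -> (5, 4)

-- stack.pop() -> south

-- maze.move(dir=north) -> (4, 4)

-- maze.sense(dir=north) -> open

-- stack.push(x=north) -> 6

-- maze.move(dir=north) -> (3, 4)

-- maze.sense(dir=east) -> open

-- stack.push(x=east) -> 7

-- maze.move(dir=east) -> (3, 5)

-- maze.sense(dir=north) -> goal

-- maze.move(dir=north) -> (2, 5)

Answer: (2, 5)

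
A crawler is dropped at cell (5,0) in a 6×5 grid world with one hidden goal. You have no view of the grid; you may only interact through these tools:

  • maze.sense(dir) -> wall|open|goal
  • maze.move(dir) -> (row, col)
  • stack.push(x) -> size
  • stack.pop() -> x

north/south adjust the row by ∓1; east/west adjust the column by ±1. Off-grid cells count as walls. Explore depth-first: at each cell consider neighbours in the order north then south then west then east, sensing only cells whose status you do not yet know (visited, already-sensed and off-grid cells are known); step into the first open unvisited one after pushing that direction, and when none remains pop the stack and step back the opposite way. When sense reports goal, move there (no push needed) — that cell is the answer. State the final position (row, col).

→ sense(dir: north)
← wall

→ sense(dir: east)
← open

→ push(x: east)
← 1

→ move(dir: east)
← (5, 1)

→ sense(dir: north)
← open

→ push(x: north)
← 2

→ move(dir: north)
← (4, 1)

→ sense(dir: north)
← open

→ push(x: north)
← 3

→ move(dir: north)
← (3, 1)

→ sense(dir: north)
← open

→ push(x: north)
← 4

→ move(dir: north)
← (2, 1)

→ sense(dir: north)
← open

→ push(x: north)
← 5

→ move(dir: north)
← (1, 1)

→ sense(dir: north)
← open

→ push(x: north)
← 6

→ move(dir: north)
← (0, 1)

→ sense(dir: west)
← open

→ push(x: west)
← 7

→ move(dir: west)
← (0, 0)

→ sense(dir: south)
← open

→ push(x: south)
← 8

→ move(dir: south)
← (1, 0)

→ sense(dir: south)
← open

→ push(x: south)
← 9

→ move(dir: south)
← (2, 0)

→ sense(dir: south)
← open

→ push(x: south)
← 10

→ move(dir: south)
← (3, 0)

→ pop()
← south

→ move(dir: north)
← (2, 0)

→ pop()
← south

→ move(dir: north)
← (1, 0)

→ pop()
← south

→ move(dir: north)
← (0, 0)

→ pop()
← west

→ move(dir: east)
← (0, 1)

→ sense(dir: east)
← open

→ push(x: east)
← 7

→ move(dir: east)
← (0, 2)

→ sense(dir: south)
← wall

→ sense(dir: east)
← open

→ push(x: east)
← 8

→ move(dir: east)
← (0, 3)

→ sense(dir: south)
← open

→ push(x: south)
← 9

→ move(dir: south)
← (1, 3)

→ sense(dir: south)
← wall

→ sense(dir: east)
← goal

→ move(dir: east)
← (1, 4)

Answer: (1, 4)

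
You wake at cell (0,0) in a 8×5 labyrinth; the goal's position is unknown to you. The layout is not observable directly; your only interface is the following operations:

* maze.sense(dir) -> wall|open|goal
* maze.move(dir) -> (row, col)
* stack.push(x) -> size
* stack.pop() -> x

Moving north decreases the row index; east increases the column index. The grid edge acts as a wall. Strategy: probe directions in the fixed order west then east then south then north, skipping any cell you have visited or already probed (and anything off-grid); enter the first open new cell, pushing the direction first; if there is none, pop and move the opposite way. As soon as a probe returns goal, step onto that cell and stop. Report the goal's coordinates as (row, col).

I invoke sense with east, — result: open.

I run push with east, — result: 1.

I invoke move with east, : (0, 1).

Now I run sense with east, and observe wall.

I use sense with south, → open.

I invoke push with south, and observe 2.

I invoke move with south, and see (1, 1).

I use sense with west, — result: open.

I use push with west, yielding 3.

I call move with west, and get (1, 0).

I call sense with south, and observe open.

I run push with south, → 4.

Now I run move with south, and observe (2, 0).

I invoke sense with east, : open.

I invoke push with east, and get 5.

I use move with east, — result: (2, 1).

I use sense with east, yielding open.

Then push with east, : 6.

I invoke move with east, and get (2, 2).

Now I run sense with east, which returns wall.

I call sense with south, and get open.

Using push with south, : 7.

I run move with south, yielding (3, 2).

I run sense with west, yielding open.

Using push with west, — result: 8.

Then move with west, and get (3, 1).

I run sense with west, and observe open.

I call push with west, and get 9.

I call move with west, and observe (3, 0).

Now I run sense with south, and see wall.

Calling pop(), yielding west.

I try move with east, which returns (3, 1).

I invoke sense with south, : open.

I use push with south, and observe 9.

Now I run move with south, giving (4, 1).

Invoking sense with east, : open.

I try push with east, : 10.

I use move with east, giving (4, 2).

Next I call sense with east, → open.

I try push with east, : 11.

Then move with east, : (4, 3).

I use sense with east, : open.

Next I call push with east, and see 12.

Using move with east, and see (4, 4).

Invoking sense with south, giving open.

I invoke push with south, giving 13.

Using move with south, which returns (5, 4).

Invoking sense with west, — result: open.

I try push with west, yielding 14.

Using move with west, yielding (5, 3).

Using sense with west, : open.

Then push with west, which returns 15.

Next I call move with west, : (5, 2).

I invoke sense with west, and observe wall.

Using sense with south, and observe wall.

Invoking pop(), : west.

I use move with east, and observe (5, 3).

Invoking sense with south, → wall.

Next I call pop(), — result: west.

Now I run move with east, which returns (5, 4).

I use sense with south, and see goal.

I call move with south, — result: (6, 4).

Answer: (6, 4)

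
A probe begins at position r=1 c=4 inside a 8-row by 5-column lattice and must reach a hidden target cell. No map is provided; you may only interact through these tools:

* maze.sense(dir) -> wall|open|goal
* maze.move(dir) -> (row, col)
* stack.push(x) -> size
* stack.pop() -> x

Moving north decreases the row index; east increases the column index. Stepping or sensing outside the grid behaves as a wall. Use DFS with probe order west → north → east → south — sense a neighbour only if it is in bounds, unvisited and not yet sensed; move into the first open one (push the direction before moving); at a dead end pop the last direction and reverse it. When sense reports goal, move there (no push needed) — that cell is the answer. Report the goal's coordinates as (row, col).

Action: sense[dir='west']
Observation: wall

Action: sense[dir='north']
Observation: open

Action: push[x='north']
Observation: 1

Action: move[dir='north']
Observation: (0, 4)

Action: sense[dir='west']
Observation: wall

Action: pop[]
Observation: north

Action: move[dir='south']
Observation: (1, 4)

Action: sense[dir='south']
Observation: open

Action: push[x='south']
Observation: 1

Action: move[dir='south']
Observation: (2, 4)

Action: sense[dir='west']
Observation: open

Action: push[x='west']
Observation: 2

Action: move[dir='west']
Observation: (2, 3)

Action: sense[dir='west']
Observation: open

Action: push[x='west']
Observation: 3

Action: move[dir='west']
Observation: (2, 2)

Action: sense[dir='west']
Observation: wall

Action: sense[dir='north']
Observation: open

Action: push[x='north']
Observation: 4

Action: move[dir='north']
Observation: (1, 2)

Action: sense[dir='west']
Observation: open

Action: push[x='west']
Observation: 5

Action: move[dir='west']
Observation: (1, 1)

Action: sense[dir='west']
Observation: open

Action: push[x='west']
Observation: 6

Action: move[dir='west']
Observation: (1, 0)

Action: sense[dir='north']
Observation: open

Action: push[x='north']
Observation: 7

Action: move[dir='north']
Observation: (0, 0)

Action: sense[dir='east']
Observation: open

Action: push[x='east']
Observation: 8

Action: move[dir='east']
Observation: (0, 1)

Action: sense[dir='east']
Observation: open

Action: push[x='east']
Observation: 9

Action: move[dir='east']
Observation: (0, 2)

Action: pop[]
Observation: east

Action: move[dir='west']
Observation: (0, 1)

Action: pop[]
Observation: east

Action: move[dir='west']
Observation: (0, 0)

Action: pop[]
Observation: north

Action: move[dir='south']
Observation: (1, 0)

Action: sense[dir='south']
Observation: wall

Action: pop[]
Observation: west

Action: move[dir='east']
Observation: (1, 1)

Action: pop[]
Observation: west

Action: move[dir='east']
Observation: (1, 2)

Action: pop[]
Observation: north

Action: move[dir='south']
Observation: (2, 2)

Action: sense[dir='south']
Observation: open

Action: push[x='south']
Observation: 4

Action: move[dir='south']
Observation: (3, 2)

Action: sense[dir='west']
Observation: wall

Action: sense[dir='east']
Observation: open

Action: push[x='east']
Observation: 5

Action: move[dir='east']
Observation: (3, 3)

Action: sense[dir='east']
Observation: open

Action: push[x='east']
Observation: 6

Action: move[dir='east']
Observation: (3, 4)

Action: sense[dir='south']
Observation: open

Action: push[x='south']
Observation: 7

Action: move[dir='south']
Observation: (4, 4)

Action: sense[dir='west']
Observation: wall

Action: sense[dir='south']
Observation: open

Action: push[x='south']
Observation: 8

Action: move[dir='south']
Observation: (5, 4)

Action: sense[dir='west']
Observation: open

Action: push[x='west']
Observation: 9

Action: move[dir='west']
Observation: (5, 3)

Action: sense[dir='west']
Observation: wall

Action: sense[dir='south']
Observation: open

Action: push[x='south']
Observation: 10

Action: move[dir='south']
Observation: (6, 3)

Action: sense[dir='west']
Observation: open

Action: push[x='west']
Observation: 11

Action: move[dir='west']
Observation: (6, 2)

Action: sense[dir='west']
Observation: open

Action: push[x='west']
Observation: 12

Action: move[dir='west']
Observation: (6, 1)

Action: sense[dir='west']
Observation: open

Action: push[x='west']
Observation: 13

Action: move[dir='west']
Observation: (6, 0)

Action: sense[dir='north']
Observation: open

Action: push[x='north']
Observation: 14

Action: move[dir='north']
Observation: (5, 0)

Action: sense[dir='north']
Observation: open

Action: push[x='north']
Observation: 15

Action: move[dir='north']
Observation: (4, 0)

Action: sense[dir='north']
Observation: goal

Action: move[dir='north']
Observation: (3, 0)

Answer: (3, 0)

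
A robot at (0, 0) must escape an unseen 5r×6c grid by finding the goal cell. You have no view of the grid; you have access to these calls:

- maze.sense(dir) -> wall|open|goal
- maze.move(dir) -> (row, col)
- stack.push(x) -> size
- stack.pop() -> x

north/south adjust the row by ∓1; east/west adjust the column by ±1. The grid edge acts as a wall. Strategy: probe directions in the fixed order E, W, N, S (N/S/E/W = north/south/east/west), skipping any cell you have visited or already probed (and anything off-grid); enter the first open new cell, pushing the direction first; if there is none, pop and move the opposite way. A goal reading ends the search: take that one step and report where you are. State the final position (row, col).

I call maze.sense using dir: east, yielding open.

I use stack.push using x: east, — result: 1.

I use maze.move using dir: east, yielding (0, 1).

Invoking maze.sense using dir: east, which returns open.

Invoking stack.push using x: east, and observe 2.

I call maze.move using dir: east, which returns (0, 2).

Now I run maze.sense using dir: east, → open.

I try stack.push using x: east, and observe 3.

I call maze.move using dir: east, and get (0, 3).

I invoke maze.sense using dir: east, giving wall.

I call maze.sense using dir: south, and get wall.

Now I run stack.pop, yielding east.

I try maze.move using dir: west, → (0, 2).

Using maze.sense using dir: south, : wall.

Using stack.pop, — result: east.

I try maze.move using dir: west, : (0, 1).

I run maze.sense using dir: south, and get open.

I invoke stack.push using x: south, — result: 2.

Using maze.move using dir: south, — result: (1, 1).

I run maze.sense using dir: west, → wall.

I call maze.sense using dir: south, and get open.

Now I run stack.push using x: south, → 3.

I use maze.move using dir: south, which returns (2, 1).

Now I run maze.sense using dir: east, yielding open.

I call stack.push using x: east, and get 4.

Calling maze.move using dir: east, — result: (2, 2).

I invoke maze.sense using dir: east, → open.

Using stack.push using x: east, → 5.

Next I call maze.move using dir: east, and get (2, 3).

I call maze.sense using dir: east, — result: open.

I use stack.push using x: east, giving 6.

Then maze.move using dir: east, and get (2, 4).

Calling maze.sense using dir: east, and get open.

Using stack.push using x: east, and get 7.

Next I call maze.move using dir: east, and see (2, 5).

Calling maze.sense using dir: north, giving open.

I use stack.push using x: north, giving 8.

I try maze.move using dir: north, and get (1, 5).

Using maze.sense using dir: west, and see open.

Using stack.push using x: west, which returns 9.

Invoking maze.move using dir: west, and see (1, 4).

I invoke stack.pop(), giving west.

I use maze.move using dir: east, which returns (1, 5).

Next I call maze.sense using dir: north, yielding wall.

Next I call stack.pop, → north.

I use maze.move using dir: south, → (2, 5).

Next I call maze.sense using dir: south, — result: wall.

Now I run stack.pop(), : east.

Using maze.move using dir: west, which returns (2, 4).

Now I run maze.sense using dir: south, → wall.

I run stack.pop(), yielding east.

Then maze.move using dir: west, : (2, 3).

Then maze.sense using dir: south, — result: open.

Invoking stack.push using x: south, giving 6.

Calling maze.move using dir: south, yielding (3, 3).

Next I call maze.sense using dir: west, → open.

Invoking stack.push using x: west, and see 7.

Invoking maze.move using dir: west, and get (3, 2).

Using maze.sense using dir: west, — result: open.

I run stack.push using x: west, → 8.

Now I run maze.move using dir: west, and get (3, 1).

Invoking maze.sense using dir: west, : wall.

Then maze.sense using dir: south, : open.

I try stack.push using x: south, → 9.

I invoke maze.move using dir: south, : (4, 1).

I invoke maze.sense using dir: east, giving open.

Calling stack.push using x: east, and get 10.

Calling maze.move using dir: east, giving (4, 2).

Now I run maze.sense using dir: east, and see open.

Calling stack.push using x: east, which returns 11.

I use maze.move using dir: east, → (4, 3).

I use maze.sense using dir: east, and see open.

Calling stack.push using x: east, giving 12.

I use maze.move using dir: east, and see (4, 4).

Now I run maze.sense using dir: east, yielding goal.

I call maze.move using dir: east, and observe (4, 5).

Answer: (4, 5)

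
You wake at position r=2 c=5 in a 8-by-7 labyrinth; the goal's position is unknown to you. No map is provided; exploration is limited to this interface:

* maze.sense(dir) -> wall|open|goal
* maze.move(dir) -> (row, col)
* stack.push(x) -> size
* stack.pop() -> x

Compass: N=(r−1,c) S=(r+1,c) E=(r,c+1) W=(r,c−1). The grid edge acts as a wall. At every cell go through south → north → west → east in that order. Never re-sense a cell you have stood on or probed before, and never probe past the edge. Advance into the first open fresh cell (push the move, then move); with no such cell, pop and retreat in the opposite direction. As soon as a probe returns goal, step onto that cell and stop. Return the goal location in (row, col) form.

-> maze.sense(dir=south)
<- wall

-> maze.sense(dir=north)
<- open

-> stack.push(x=north)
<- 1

-> maze.move(dir=north)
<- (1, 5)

-> maze.sense(dir=north)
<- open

-> stack.push(x=north)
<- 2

-> maze.move(dir=north)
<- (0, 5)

-> maze.sense(dir=west)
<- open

-> stack.push(x=west)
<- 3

-> maze.move(dir=west)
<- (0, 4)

-> maze.sense(dir=south)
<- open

-> stack.push(x=south)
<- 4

-> maze.move(dir=south)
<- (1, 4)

-> maze.sense(dir=south)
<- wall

-> maze.sense(dir=west)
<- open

-> stack.push(x=west)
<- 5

-> maze.move(dir=west)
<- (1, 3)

-> maze.sense(dir=south)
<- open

-> stack.push(x=south)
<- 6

-> maze.move(dir=south)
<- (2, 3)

-> maze.sense(dir=south)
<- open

-> stack.push(x=south)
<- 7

-> maze.move(dir=south)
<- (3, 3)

-> maze.sense(dir=south)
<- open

-> stack.push(x=south)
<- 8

-> maze.move(dir=south)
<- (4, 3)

-> maze.sense(dir=south)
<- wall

-> maze.sense(dir=west)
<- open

-> stack.push(x=west)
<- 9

-> maze.move(dir=west)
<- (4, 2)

-> maze.sense(dir=south)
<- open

-> stack.push(x=south)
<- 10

-> maze.move(dir=south)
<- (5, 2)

-> maze.sense(dir=south)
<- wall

-> maze.sense(dir=west)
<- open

-> stack.push(x=west)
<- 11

-> maze.move(dir=west)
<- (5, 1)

-> maze.sense(dir=south)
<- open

-> stack.push(x=south)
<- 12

-> maze.move(dir=south)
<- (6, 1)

-> maze.sense(dir=south)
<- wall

-> maze.sense(dir=west)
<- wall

-> stack.pop()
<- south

-> maze.move(dir=north)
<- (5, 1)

-> maze.sense(dir=north)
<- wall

-> maze.sense(dir=west)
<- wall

-> stack.pop()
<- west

-> maze.move(dir=east)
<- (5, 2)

-> stack.pop()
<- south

-> maze.move(dir=north)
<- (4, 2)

-> maze.sense(dir=north)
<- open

-> stack.push(x=north)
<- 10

-> maze.move(dir=north)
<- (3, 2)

-> maze.sense(dir=north)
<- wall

-> maze.sense(dir=west)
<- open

-> stack.push(x=west)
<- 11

-> maze.move(dir=west)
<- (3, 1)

-> maze.sense(dir=north)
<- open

-> stack.push(x=north)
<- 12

-> maze.move(dir=north)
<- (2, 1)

-> maze.sense(dir=north)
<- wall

-> maze.sense(dir=west)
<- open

-> stack.push(x=west)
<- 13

-> maze.move(dir=west)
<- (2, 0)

-> maze.sense(dir=south)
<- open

-> stack.push(x=south)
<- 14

-> maze.move(dir=south)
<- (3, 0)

-> maze.sense(dir=south)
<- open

-> stack.push(x=south)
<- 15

-> maze.move(dir=south)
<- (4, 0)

-> stack.pop()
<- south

-> maze.move(dir=north)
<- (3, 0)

-> stack.pop()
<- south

-> maze.move(dir=north)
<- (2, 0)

-> maze.sense(dir=north)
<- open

-> stack.push(x=north)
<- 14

-> maze.move(dir=north)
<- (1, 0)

-> maze.sense(dir=north)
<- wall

-> stack.pop()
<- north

-> maze.move(dir=south)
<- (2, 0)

-> stack.pop()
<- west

-> maze.move(dir=east)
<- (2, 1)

-> stack.pop()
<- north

-> maze.move(dir=south)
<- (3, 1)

-> stack.pop()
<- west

-> maze.move(dir=east)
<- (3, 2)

-> stack.pop()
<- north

-> maze.move(dir=south)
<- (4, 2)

-> stack.pop()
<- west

-> maze.move(dir=east)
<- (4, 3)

-> maze.sense(dir=east)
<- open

-> stack.push(x=east)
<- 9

-> maze.move(dir=east)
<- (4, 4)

-> maze.sense(dir=south)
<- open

-> stack.push(x=south)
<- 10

-> maze.move(dir=south)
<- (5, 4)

-> maze.sense(dir=south)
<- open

-> stack.push(x=south)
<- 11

-> maze.move(dir=south)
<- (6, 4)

-> maze.sense(dir=south)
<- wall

-> maze.sense(dir=west)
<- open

-> stack.push(x=west)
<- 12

-> maze.move(dir=west)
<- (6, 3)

-> maze.sense(dir=south)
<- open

-> stack.push(x=south)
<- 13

-> maze.move(dir=south)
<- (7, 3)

-> maze.sense(dir=west)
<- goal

-> maze.move(dir=west)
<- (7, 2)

Answer: (7, 2)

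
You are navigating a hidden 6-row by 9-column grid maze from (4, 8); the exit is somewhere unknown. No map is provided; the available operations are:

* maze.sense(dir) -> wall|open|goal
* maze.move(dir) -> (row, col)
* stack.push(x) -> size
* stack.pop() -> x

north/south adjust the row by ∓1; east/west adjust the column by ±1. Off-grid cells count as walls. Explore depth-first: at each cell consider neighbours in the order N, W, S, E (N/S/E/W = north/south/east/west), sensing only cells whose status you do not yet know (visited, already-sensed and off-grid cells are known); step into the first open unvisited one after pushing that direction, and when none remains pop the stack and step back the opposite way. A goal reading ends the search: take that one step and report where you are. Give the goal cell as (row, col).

-> sense(dir: north)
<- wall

-> sense(dir: west)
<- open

-> push(x: west)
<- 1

-> move(dir: west)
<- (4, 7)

-> sense(dir: north)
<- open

-> push(x: north)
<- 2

-> move(dir: north)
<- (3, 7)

-> sense(dir: north)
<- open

-> push(x: north)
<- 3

-> move(dir: north)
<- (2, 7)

-> sense(dir: north)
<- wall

-> sense(dir: west)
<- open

-> push(x: west)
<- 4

-> move(dir: west)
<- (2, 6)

-> sense(dir: north)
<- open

-> push(x: north)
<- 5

-> move(dir: north)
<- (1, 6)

-> sense(dir: north)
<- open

-> push(x: north)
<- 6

-> move(dir: north)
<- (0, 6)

-> sense(dir: west)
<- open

-> push(x: west)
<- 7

-> move(dir: west)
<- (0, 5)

-> sense(dir: west)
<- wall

-> sense(dir: south)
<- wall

-> pop()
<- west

-> move(dir: east)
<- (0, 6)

-> sense(dir: east)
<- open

-> push(x: east)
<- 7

-> move(dir: east)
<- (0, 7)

-> sense(dir: east)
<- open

-> push(x: east)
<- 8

-> move(dir: east)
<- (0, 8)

-> sense(dir: south)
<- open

-> push(x: south)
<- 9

-> move(dir: south)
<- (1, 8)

-> sense(dir: south)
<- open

-> push(x: south)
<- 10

-> move(dir: south)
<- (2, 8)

-> pop()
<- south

-> move(dir: north)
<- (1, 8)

-> pop()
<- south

-> move(dir: north)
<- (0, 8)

-> pop()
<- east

-> move(dir: west)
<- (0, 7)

-> pop()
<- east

-> move(dir: west)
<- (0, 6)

-> pop()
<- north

-> move(dir: south)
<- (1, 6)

-> pop()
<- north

-> move(dir: south)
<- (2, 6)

-> sense(dir: west)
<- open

-> push(x: west)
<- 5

-> move(dir: west)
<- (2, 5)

-> sense(dir: west)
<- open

-> push(x: west)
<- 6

-> move(dir: west)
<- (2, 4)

-> sense(dir: north)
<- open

-> push(x: north)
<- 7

-> move(dir: north)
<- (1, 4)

-> sense(dir: west)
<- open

-> push(x: west)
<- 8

-> move(dir: west)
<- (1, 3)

-> sense(dir: north)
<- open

-> push(x: north)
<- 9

-> move(dir: north)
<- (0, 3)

-> sense(dir: west)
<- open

-> push(x: west)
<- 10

-> move(dir: west)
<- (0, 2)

-> sense(dir: west)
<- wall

-> sense(dir: south)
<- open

-> push(x: south)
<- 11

-> move(dir: south)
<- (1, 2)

-> sense(dir: west)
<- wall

-> sense(dir: south)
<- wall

-> pop()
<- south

-> move(dir: north)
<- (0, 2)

-> pop()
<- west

-> move(dir: east)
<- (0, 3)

-> pop()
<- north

-> move(dir: south)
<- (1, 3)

-> sense(dir: south)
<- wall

-> pop()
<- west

-> move(dir: east)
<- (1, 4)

-> pop()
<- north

-> move(dir: south)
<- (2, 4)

-> sense(dir: south)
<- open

-> push(x: south)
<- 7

-> move(dir: south)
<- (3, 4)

-> sense(dir: west)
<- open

-> push(x: west)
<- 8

-> move(dir: west)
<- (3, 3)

-> sense(dir: west)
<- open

-> push(x: west)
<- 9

-> move(dir: west)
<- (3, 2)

-> sense(dir: west)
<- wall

-> sense(dir: south)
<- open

-> push(x: south)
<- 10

-> move(dir: south)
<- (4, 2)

-> sense(dir: west)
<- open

-> push(x: west)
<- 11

-> move(dir: west)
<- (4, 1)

-> sense(dir: west)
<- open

-> push(x: west)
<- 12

-> move(dir: west)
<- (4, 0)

-> sense(dir: north)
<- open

-> push(x: north)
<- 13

-> move(dir: north)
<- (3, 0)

-> sense(dir: north)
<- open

-> push(x: north)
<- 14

-> move(dir: north)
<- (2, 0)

-> sense(dir: north)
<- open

-> push(x: north)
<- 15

-> move(dir: north)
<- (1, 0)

-> sense(dir: north)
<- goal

-> move(dir: north)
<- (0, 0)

Answer: (0, 0)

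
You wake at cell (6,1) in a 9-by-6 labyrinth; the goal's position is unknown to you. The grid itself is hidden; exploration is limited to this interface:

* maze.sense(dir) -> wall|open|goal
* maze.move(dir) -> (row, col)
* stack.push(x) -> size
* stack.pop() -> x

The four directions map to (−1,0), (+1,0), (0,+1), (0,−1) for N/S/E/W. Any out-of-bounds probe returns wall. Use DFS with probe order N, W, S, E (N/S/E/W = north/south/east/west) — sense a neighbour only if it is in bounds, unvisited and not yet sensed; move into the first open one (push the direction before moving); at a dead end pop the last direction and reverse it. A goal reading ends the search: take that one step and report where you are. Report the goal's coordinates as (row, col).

[in] sense dir='north'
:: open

[in] push x='north'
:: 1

[in] move dir='north'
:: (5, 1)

[in] sense dir='north'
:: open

[in] push x='north'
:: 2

[in] move dir='north'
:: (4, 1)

[in] sense dir='north'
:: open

[in] push x='north'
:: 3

[in] move dir='north'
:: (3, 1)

[in] sense dir='north'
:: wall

[in] sense dir='west'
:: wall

[in] sense dir='east'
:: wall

[in] pop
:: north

[in] move dir='south'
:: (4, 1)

[in] sense dir='west'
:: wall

[in] sense dir='east'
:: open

[in] push x='east'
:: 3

[in] move dir='east'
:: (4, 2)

[in] sense dir='south'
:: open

[in] push x='south'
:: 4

[in] move dir='south'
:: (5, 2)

[in] sense dir='south'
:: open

[in] push x='south'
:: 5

[in] move dir='south'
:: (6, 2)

[in] sense dir='south'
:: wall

[in] sense dir='east'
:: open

[in] push x='east'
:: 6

[in] move dir='east'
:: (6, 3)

[in] sense dir='north'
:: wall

[in] sense dir='south'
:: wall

[in] sense dir='east'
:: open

[in] push x='east'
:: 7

[in] move dir='east'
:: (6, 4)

[in] sense dir='north'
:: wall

[in] sense dir='south'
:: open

[in] push x='south'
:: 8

[in] move dir='south'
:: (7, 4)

[in] sense dir='south'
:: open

[in] push x='south'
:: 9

[in] move dir='south'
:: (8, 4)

[in] sense dir='west'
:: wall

[in] sense dir='east'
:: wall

[in] pop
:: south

[in] move dir='north'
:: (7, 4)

[in] sense dir='east'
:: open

[in] push x='east'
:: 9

[in] move dir='east'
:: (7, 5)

[in] sense dir='north'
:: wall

[in] pop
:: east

[in] move dir='west'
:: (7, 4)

[in] pop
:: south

[in] move dir='north'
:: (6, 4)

[in] pop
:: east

[in] move dir='west'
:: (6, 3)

[in] pop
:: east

[in] move dir='west'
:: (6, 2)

[in] pop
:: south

[in] move dir='north'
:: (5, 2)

[in] pop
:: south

[in] move dir='north'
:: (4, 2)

[in] sense dir='east'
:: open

[in] push x='east'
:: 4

[in] move dir='east'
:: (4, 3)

[in] sense dir='north'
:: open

[in] push x='north'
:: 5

[in] move dir='north'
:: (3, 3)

[in] sense dir='north'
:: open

[in] push x='north'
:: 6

[in] move dir='north'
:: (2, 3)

[in] sense dir='north'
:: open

[in] push x='north'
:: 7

[in] move dir='north'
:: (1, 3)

[in] sense dir='north'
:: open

[in] push x='north'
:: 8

[in] move dir='north'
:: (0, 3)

[in] sense dir='west'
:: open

[in] push x='west'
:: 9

[in] move dir='west'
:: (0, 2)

[in] sense dir='west'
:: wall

[in] sense dir='south'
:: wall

[in] pop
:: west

[in] move dir='east'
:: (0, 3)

[in] sense dir='east'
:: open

[in] push x='east'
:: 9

[in] move dir='east'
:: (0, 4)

[in] sense dir='south'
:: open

[in] push x='south'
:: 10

[in] move dir='south'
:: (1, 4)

[in] sense dir='south'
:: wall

[in] sense dir='east'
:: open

[in] push x='east'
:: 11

[in] move dir='east'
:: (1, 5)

[in] sense dir='north'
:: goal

[in] move dir='north'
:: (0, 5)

Answer: (0, 5)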